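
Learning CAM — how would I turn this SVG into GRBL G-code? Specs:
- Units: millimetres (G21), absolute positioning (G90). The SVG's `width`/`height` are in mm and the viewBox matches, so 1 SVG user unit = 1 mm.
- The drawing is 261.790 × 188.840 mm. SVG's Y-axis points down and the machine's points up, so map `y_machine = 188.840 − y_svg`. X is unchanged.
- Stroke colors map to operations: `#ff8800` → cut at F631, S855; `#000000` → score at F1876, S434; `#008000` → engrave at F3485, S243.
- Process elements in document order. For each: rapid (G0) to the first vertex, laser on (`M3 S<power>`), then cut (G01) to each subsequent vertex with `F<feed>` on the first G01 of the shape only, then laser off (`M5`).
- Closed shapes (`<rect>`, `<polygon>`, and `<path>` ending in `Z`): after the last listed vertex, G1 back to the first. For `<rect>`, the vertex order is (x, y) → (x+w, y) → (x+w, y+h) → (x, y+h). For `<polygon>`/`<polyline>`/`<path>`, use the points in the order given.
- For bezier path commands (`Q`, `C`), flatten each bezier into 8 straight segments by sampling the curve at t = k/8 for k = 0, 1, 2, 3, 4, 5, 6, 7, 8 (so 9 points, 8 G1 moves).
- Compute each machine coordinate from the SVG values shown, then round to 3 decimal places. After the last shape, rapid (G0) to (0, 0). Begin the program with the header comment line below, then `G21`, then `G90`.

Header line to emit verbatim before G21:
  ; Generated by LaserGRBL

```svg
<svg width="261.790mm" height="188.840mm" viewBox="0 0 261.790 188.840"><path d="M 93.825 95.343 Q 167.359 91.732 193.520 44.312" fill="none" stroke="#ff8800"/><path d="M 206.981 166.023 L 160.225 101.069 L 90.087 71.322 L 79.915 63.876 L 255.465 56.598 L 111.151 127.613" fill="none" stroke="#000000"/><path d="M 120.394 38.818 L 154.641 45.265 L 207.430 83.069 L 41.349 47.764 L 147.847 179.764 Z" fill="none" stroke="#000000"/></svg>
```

; Generated by LaserGRBL
G21
G90
G0 X93.825 Y93.497
M3 S855
G01 X111.468 Y95.084 F631
G01 X127.631 Y98.041
G01 X142.314 Y102.366
G01 X155.516 Y108.060
G01 X167.237 Y115.124
G01 X177.479 Y123.556
G01 X186.240 Y133.358
G01 X193.520 Y144.528
M5
G0 X206.981 Y22.817
M3 S434
G01 X160.225 Y87.771 F1876
G01 X90.087 Y117.518
G01 X79.915 Y124.964
G01 X255.465 Y132.242
G01 X111.151 Y61.227
M5
G0 X120.394 Y150.022
M3 S434
G01 X154.641 Y143.575 F1876
G01 X207.430 Y105.771
G01 X41.349 Y141.076
G01 X147.847 Y9.076
G01 X120.394 Y150.022
M5
G0 X0.000 Y0.000

viewBox `0 0 261.790 188.840` with mm width/height → 1 unit = 1 mm. Flip: y_m = 188.840 − y_svg.

**Shape 1** — `<path>` quadratic bezier, stroke `#ff8800` → cut (S855, F631). Control points (SVG): P0=(93.825,95.343), P1=(167.359,91.732), P2=(193.520,44.312); sampled at t=k/8. Machine vertices: (93.825,93.497) → (111.468,95.084) → (127.631,98.041) → (142.314,102.366) → (155.516,108.060) → (167.237,115.124) → (177.479,123.556) → (186.240,133.358) → (193.520,144.528). Open path.

**Shape 2** — `<path>` open polyline, stroke `#000000` → score (S434, F1876). Machine vertices: (206.981,22.817) → (160.225,87.771) → (90.087,117.518) → (79.915,124.964) → (255.465,132.242) → (111.151,61.227). Open path.

**Shape 3** — `<path>` closed polygon, stroke `#000000` → score (S434, F1876). Machine vertices: (120.394,150.022) → (154.641,143.575) → (207.430,105.771) → (41.349,141.076) → (147.847,9.076) → (120.394,150.022). Closed: final G1 returns to the first vertex.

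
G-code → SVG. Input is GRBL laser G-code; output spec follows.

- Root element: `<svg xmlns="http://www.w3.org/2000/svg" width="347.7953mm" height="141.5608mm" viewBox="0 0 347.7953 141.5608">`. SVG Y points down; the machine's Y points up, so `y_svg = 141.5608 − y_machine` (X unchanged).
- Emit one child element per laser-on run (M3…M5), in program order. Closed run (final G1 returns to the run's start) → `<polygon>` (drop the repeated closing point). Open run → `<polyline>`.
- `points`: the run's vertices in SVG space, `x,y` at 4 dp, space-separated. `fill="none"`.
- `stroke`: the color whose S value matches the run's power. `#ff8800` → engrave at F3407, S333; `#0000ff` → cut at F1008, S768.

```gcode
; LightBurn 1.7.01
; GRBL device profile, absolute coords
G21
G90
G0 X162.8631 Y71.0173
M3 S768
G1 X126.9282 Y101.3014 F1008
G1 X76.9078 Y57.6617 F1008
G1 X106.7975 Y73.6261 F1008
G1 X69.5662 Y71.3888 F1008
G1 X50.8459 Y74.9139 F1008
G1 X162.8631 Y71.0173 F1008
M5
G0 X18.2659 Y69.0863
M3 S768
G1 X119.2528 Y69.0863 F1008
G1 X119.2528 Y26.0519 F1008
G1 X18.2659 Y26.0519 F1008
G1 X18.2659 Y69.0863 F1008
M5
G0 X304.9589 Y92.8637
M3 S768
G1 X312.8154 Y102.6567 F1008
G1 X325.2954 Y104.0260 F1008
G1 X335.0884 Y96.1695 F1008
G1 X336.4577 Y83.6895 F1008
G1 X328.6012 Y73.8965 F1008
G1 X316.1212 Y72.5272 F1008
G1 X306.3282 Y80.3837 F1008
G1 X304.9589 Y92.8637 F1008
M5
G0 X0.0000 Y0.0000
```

Machine Y-up, SVG Y-down with viewBox height 141.5608, so y_svg = 141.5608 − y_machine; X carries over. Every run uses S768, so all elements get stroke `#0000ff` (cut).

Run 1: The run returns to its start, so emit a `<polygon>` with points (Y-flipped): 162.8631,70.5435 126.9282,40.2594 76.9078,83.8991 106.7975,67.9347 69.5662,70.1720 50.8459,66.6469.

Run 2: The run returns to its start, so emit a `<polygon>` with points (Y-flipped): 18.2659,72.4745 119.2528,72.4745 119.2528,115.5089 18.2659,115.5089.

Run 3: The run returns to its start, so emit a `<polygon>` with points (Y-flipped): 304.9589,48.6971 312.8154,38.9041 325.2954,37.5348 335.0884,45.3913 336.4577,57.8713 328.6012,67.6643 316.1212,69.0336 306.3282,61.1771.

<svg xmlns="http://www.w3.org/2000/svg" width="347.7953mm" height="141.5608mm" viewBox="0 0 347.7953 141.5608">
  <polygon points="162.8631,70.5435 126.9282,40.2594 76.9078,83.8991 106.7975,67.9347 69.5662,70.1720 50.8459,66.6469" fill="none" stroke="#0000ff"/>
  <polygon points="18.2659,72.4745 119.2528,72.4745 119.2528,115.5089 18.2659,115.5089" fill="none" stroke="#0000ff"/>
  <polygon points="304.9589,48.6971 312.8154,38.9041 325.2954,37.5348 335.0884,45.3913 336.4577,57.8713 328.6012,67.6643 316.1212,69.0336 306.3282,61.1771" fill="none" stroke="#0000ff"/>
</svg>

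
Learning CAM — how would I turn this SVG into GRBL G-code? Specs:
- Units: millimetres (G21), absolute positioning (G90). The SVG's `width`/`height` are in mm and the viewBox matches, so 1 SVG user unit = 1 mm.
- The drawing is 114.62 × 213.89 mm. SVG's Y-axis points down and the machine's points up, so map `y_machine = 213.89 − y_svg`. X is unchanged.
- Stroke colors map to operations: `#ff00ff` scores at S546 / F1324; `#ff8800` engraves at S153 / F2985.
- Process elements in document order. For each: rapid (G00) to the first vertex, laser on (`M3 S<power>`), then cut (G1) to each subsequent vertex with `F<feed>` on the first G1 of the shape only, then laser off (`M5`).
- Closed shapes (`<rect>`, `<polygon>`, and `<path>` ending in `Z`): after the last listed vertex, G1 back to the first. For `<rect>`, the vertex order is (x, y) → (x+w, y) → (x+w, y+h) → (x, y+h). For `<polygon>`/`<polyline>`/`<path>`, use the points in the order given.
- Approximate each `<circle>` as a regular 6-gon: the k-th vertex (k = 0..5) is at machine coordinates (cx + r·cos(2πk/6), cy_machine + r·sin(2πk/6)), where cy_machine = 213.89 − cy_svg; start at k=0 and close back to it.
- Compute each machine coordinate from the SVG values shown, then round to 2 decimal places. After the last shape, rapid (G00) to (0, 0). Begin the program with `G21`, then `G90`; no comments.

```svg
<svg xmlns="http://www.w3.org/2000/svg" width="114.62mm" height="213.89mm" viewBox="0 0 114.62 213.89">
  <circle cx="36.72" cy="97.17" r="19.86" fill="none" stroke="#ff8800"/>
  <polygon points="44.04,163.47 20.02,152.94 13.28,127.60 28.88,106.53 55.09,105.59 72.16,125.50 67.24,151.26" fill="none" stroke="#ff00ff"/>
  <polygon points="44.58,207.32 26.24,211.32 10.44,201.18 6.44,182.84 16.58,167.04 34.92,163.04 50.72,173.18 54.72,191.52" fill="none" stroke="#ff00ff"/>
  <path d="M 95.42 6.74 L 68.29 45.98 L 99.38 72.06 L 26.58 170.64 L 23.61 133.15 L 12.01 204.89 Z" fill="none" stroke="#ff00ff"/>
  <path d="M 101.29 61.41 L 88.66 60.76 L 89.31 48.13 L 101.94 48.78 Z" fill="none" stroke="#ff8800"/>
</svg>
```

1 u = 1 mm; y_m = 213.89 − y.

[1] `<circle>` circle, #ff8800→engrave S153 F2985: (56.58,116.72) → (46.65,133.92) → (26.79,133.92) → (16.86,116.72) → (26.79,99.52) → (46.65,99.52) → (56.58,116.72) (closed)

[2] `<polygon>` regular polygon, #ff00ff→score S546 F1324: (44.04,50.42) → (20.02,60.95) → (13.28,86.29) → (28.88,107.36) → (55.09,108.30) → (72.16,88.39) → (67.24,62.63) → (44.04,50.42) (closed)

[3] `<polygon>` regular polygon, #ff00ff→score S546 F1324: (44.58,6.57) → (26.24,2.57) → (10.44,12.71) → (6.44,31.05) → (16.58,46.85) → (34.92,50.85) → (50.72,40.71) → (54.72,22.37) → (44.58,6.57) (closed)

[4] `<path>` closed polygon, #ff00ff→score S546 F1324: (95.42,207.15) → (68.29,167.91) → (99.38,141.83) → (26.58,43.25) → (23.61,80.74) → (12.01,9.00) → (95.42,207.15) (closed)

[5] `<path>` regular polygon, #ff8800→engrave S153 F2985: (101.29,152.48) → (88.66,153.13) → (89.31,165.76) → (101.94,165.11) → (101.29,152.48) (closed)

G21
G90
G00 X56.58 Y116.72
M3 S153
G1 X46.65 Y133.92 F2985
G1 X26.79 Y133.92
G1 X16.86 Y116.72
G1 X26.79 Y99.52
G1 X46.65 Y99.52
G1 X56.58 Y116.72
M5
G00 X44.04 Y50.42
M3 S546
G1 X20.02 Y60.95 F1324
G1 X13.28 Y86.29
G1 X28.88 Y107.36
G1 X55.09 Y108.30
G1 X72.16 Y88.39
G1 X67.24 Y62.63
G1 X44.04 Y50.42
M5
G00 X44.58 Y6.57
M3 S546
G1 X26.24 Y2.57 F1324
G1 X10.44 Y12.71
G1 X6.44 Y31.05
G1 X16.58 Y46.85
G1 X34.92 Y50.85
G1 X50.72 Y40.71
G1 X54.72 Y22.37
G1 X44.58 Y6.57
M5
G00 X95.42 Y207.15
M3 S546
G1 X68.29 Y167.91 F1324
G1 X99.38 Y141.83
G1 X26.58 Y43.25
G1 X23.61 Y80.74
G1 X12.01 Y9.00
G1 X95.42 Y207.15
M5
G00 X101.29 Y152.48
M3 S153
G1 X88.66 Y153.13 F2985
G1 X89.31 Y165.76
G1 X101.94 Y165.11
G1 X101.29 Y152.48
M5
G00 X0.00 Y0.00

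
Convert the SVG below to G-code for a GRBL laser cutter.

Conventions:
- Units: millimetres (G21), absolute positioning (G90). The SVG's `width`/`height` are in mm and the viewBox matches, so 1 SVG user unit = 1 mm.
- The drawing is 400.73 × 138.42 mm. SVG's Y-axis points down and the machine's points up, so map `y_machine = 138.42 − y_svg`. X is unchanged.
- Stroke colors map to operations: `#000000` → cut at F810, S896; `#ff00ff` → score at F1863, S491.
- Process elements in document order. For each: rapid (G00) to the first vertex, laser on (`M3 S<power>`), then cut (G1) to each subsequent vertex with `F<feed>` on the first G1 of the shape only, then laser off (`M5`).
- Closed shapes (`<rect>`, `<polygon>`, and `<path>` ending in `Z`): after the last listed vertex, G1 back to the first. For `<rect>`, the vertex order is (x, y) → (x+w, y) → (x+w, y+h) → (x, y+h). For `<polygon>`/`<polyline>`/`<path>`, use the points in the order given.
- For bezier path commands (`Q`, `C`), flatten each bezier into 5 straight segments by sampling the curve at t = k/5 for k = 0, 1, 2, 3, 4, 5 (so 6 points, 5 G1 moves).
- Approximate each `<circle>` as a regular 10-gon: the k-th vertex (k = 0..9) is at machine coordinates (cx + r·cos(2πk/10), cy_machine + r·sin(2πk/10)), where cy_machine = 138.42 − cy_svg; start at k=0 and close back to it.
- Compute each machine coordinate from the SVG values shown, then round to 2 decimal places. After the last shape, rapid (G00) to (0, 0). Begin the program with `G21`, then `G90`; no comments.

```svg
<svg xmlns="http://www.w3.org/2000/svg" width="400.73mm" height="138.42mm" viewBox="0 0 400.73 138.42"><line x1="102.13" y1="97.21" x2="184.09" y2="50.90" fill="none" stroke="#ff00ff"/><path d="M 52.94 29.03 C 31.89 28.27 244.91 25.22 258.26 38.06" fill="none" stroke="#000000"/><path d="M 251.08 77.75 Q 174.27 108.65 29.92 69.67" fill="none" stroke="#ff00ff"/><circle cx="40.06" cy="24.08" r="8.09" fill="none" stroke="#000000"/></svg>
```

viewBox `0 0 400.73 138.42` with mm width/height → 1 unit = 1 mm. Flip: y_m = 138.42 − y_svg.

**Shape 1** — `<line>` line segment, stroke `#ff00ff` → score (S491, F1863). Machine vertices: (102.13,41.21) → (184.09,87.52). Open path.

**Shape 2** — `<path>` cubic bezier, stroke `#000000` → cut (S896, F810). Control points (SVG): P0=(52.94,29.03), P1=(31.89,28.27), P2=(244.91,25.22), P3=(258.26,38.06); sampled at t=k/5. Machine vertices: (52.94,109.39) → (64.93,109.98) → (112.27,110.24) → (174.16,109.30) → (229.76,106.30) → (258.26,100.36). Open path.

**Shape 3** — `<path>` quadratic bezier, stroke `#ff00ff` → score (S491, F1863). Control points (SVG): P0=(251.08,77.75), P1=(174.27,108.65), P2=(29.92,69.67); sampled at t=k/5. Machine vertices: (251.08,60.67) → (217.65,51.11) → (178.83,47.13) → (134.59,48.75) → (84.96,55.95) → (29.92,68.75). Open path.

**Shape 4** — `<circle>` circle, stroke `#000000` → cut (S896, F810). Machine vertices: (48.15,114.34) → (46.60,119.10) → (42.56,122.03) → (37.56,122.03) → (33.52,119.10) → (31.97,114.34) → (33.52,109.58) → (37.56,106.65) → (42.56,106.65) → (46.60,109.58) → (48.15,114.34). Closed: final G1 returns to the first vertex.

G21
G90
G00 X102.13 Y41.21
M3 S491
G1 X184.09 Y87.52 F1863
M5
G00 X52.94 Y109.39
M3 S896
G1 X64.93 Y109.98 F810
G1 X112.27 Y110.24
G1 X174.16 Y109.30
G1 X229.76 Y106.30
G1 X258.26 Y100.36
M5
G00 X251.08 Y60.67
M3 S491
G1 X217.65 Y51.11 F1863
G1 X178.83 Y47.13
G1 X134.59 Y48.75
G1 X84.96 Y55.95
G1 X29.92 Y68.75
M5
G00 X48.15 Y114.34
M3 S896
G1 X46.60 Y119.10 F810
G1 X42.56 Y122.03
G1 X37.56 Y122.03
G1 X33.52 Y119.10
G1 X31.97 Y114.34
G1 X33.52 Y109.58
G1 X37.56 Y106.65
G1 X42.56 Y106.65
G1 X46.60 Y109.58
G1 X48.15 Y114.34
M5
G00 X0.00 Y0.00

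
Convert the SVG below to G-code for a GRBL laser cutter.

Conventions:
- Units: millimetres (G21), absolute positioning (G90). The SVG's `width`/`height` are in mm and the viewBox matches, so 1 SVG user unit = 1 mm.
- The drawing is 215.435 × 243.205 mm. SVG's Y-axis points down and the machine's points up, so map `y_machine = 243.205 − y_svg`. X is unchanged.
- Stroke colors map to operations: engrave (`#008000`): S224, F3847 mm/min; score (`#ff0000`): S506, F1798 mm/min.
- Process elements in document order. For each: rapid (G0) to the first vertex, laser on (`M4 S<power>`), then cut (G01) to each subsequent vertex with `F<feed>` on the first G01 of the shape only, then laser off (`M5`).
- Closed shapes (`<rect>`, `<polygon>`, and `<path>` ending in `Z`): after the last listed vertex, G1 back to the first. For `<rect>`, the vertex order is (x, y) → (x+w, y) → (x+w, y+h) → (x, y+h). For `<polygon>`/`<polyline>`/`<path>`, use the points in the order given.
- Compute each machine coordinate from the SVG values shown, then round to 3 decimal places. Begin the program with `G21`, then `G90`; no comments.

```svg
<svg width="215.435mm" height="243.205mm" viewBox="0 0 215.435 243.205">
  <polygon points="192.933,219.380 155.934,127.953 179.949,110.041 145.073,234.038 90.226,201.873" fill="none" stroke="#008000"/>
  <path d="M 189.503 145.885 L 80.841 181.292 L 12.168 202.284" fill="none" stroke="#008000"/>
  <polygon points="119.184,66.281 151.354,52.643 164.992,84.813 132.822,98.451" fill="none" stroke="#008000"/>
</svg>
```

Since the viewBox matches the mm dimensions, user units are millimetres directly. The only transform is the Y-flip y_m = 243.205 − y_svg.

Shape 1 is a closed polygon drawn with `<polygon>`. Its stroke #008000 means engrave at S224, F3847. After flipping Y the toolpath is (192.933,23.825) → (155.934,115.252) → (179.949,133.164) → (145.073,9.167) → (90.226,41.332) → (192.933,23.825), returning to the start.

Shape 2 is a open polyline drawn with `<path>`. Its stroke #008000 means engrave at S224, F3847. After flipping Y the toolpath is (189.503,97.320) → (80.841,61.913) → (12.168,40.921).

Shape 3 is a regular polygon drawn with `<polygon>`. Its stroke #008000 means engrave at S224, F3847. After flipping Y the toolpath is (119.184,176.924) → (151.354,190.562) → (164.992,158.392) → (132.822,144.754) → (119.184,176.924), returning to the start.

G21
G90
G0 X192.933 Y23.825
M4 S224
G01 X155.934 Y115.252 F3847
G01 X179.949 Y133.164
G01 X145.073 Y9.167
G01 X90.226 Y41.332
G01 X192.933 Y23.825
M5
G0 X189.503 Y97.320
M4 S224
G01 X80.841 Y61.913 F3847
G01 X12.168 Y40.921
M5
G0 X119.184 Y176.924
M4 S224
G01 X151.354 Y190.562 F3847
G01 X164.992 Y158.392
G01 X132.822 Y144.754
G01 X119.184 Y176.924
M5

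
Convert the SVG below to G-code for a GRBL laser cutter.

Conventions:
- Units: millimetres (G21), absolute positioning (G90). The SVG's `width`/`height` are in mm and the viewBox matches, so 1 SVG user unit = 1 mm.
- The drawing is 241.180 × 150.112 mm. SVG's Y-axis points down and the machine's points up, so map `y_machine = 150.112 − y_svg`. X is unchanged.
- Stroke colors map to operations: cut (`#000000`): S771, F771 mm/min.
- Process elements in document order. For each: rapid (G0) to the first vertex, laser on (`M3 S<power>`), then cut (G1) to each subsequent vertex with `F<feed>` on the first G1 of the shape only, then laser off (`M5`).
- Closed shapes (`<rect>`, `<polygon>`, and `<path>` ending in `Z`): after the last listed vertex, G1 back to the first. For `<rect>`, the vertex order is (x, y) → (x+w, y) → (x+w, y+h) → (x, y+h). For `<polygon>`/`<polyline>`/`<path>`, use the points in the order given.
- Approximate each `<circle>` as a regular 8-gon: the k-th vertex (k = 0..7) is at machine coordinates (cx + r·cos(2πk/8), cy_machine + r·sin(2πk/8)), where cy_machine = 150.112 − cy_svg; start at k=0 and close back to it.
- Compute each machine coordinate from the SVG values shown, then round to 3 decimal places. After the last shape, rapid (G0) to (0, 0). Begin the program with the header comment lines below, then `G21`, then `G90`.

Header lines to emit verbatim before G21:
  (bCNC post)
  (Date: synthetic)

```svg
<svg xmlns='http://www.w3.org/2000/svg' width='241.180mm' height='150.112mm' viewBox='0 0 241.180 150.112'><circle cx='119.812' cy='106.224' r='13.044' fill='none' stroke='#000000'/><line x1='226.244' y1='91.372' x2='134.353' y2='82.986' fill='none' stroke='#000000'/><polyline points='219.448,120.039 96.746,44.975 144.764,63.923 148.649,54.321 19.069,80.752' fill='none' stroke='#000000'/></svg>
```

(bCNC post)
(Date: synthetic)
G21
G90
G0 X132.856 Y43.888
M3 S771
G1 X129.036 Y53.112 F771
G1 X119.812 Y56.932
G1 X110.588 Y53.112
G1 X106.768 Y43.888
G1 X110.588 Y34.664
G1 X119.812 Y30.844
G1 X129.036 Y34.664
G1 X132.856 Y43.888
M5
G0 X226.244 Y58.740
M3 S771
G1 X134.353 Y67.126 F771
M5
G0 X219.448 Y30.073
M3 S771
G1 X96.746 Y105.137 F771
G1 X144.764 Y86.189
G1 X148.649 Y95.791
G1 X19.069 Y69.360
M5
G0 X0.000 Y0.000

Since the viewBox matches the mm dimensions, user units are millimetres directly. The only transform is the Y-flip y_m = 150.112 − y_svg.

Shape 1 is a circle drawn with `<circle>`. Its stroke #000000 means cut at S771, F771. After flipping Y the toolpath is (132.856,43.888) → (129.036,53.112) → (119.812,56.932) → (110.588,53.112) → (106.768,43.888) → (110.588,34.664) → (119.812,30.844) → (129.036,34.664) → (132.856,43.888), returning to the start.

Shape 2 is a line segment drawn with `<line>`. Its stroke #000000 means cut at S771, F771. After flipping Y the toolpath is (226.244,58.740) → (134.353,67.126).

Shape 3 is a open polyline drawn with `<polyline>`. Its stroke #000000 means cut at S771, F771. After flipping Y the toolpath is (219.448,30.073) → (96.746,105.137) → (144.764,86.189) → (148.649,95.791) → (19.069,69.360).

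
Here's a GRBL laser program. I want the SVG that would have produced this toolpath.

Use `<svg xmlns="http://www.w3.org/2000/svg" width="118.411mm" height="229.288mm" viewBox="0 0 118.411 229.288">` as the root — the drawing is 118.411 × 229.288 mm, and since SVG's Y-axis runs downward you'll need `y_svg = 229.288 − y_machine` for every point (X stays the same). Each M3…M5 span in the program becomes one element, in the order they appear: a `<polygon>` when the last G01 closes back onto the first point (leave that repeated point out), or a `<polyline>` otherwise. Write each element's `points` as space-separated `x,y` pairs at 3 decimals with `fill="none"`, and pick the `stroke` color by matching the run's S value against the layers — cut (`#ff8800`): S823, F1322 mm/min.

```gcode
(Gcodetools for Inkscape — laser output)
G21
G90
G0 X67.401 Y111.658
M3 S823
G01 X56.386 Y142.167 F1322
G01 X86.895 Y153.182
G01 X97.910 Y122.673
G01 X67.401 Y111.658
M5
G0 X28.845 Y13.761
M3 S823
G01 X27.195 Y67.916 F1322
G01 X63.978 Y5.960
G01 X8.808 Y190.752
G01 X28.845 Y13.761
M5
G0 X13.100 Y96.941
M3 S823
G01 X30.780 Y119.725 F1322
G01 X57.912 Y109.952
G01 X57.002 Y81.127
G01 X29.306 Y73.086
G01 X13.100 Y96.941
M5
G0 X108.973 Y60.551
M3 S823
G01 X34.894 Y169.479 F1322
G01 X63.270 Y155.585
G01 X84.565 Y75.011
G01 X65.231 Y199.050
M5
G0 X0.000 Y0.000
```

Each laser-on run becomes one SVG element. Flip Y back into SVG space with y_svg = 229.288 − y_machine. Every run uses S823, so all elements get stroke `#ff8800` (cut).

Run 1: The run returns to its start, so emit a `<polygon>` with points (Y-flipped): 67.401,117.630 56.386,87.121 86.895,76.106 97.910,106.615.

Run 2: The run returns to its start, so emit a `<polygon>` with points (Y-flipped): 28.845,215.527 27.195,161.372 63.978,223.328 8.808,38.536.

Run 3: The run returns to its start, so emit a `<polygon>` with points (Y-flipped): 13.100,132.347 30.780,109.563 57.912,119.336 57.002,148.161 29.306,156.202.

Run 4: The run is open, so emit a `<polyline>` with points (Y-flipped): 108.973,168.737 34.894,59.809 63.270,73.703 84.565,154.277 65.231,30.238.

<svg xmlns="http://www.w3.org/2000/svg" width="118.411mm" height="229.288mm" viewBox="0 0 118.411 229.288">
  <polygon points="67.401,117.630 56.386,87.121 86.895,76.106 97.910,106.615" fill="none" stroke="#ff8800"/>
  <polygon points="28.845,215.527 27.195,161.372 63.978,223.328 8.808,38.536" fill="none" stroke="#ff8800"/>
  <polygon points="13.100,132.347 30.780,109.563 57.912,119.336 57.002,148.161 29.306,156.202" fill="none" stroke="#ff8800"/>
  <polyline points="108.973,168.737 34.894,59.809 63.270,73.703 84.565,154.277 65.231,30.238" fill="none" stroke="#ff8800"/>
</svg>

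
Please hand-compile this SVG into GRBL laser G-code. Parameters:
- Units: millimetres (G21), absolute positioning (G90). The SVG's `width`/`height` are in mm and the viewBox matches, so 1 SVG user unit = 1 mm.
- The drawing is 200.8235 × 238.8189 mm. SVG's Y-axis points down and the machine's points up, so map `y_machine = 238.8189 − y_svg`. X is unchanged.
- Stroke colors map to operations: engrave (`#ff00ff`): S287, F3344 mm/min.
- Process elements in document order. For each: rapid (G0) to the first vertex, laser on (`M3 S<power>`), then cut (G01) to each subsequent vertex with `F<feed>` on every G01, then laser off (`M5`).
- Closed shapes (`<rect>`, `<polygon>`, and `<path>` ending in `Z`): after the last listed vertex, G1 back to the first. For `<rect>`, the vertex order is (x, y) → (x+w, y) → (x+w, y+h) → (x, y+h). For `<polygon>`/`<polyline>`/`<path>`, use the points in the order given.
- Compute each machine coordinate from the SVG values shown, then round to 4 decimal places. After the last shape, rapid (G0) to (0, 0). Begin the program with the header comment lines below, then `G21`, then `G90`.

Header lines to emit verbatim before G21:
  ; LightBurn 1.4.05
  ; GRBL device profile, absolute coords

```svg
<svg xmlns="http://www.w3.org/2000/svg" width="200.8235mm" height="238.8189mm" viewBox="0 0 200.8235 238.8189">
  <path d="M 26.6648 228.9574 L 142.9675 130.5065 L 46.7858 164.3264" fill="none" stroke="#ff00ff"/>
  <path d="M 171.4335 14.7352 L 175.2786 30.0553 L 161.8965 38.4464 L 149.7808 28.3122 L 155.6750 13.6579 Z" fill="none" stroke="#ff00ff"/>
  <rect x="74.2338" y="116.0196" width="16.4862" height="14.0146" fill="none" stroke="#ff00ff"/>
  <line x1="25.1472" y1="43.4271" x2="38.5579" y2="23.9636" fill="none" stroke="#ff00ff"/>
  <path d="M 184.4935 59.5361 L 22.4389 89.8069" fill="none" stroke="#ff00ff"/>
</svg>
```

; LightBurn 1.4.05
; GRBL device profile, absolute coords
G21
G90
G0 X26.6648 Y9.8615
M3 S287
G01 X142.9675 Y108.3124 F3344
G01 X46.7858 Y74.4925 F3344
M5
G0 X171.4335 Y224.0837
M3 S287
G01 X175.2786 Y208.7636 F3344
G01 X161.8965 Y200.3725 F3344
G01 X149.7808 Y210.5067 F3344
G01 X155.6750 Y225.1610 F3344
G01 X171.4335 Y224.0837 F3344
M5
G0 X74.2338 Y122.7993
M3 S287
G01 X90.7200 Y122.7993 F3344
G01 X90.7200 Y108.7847 F3344
G01 X74.2338 Y108.7847 F3344
G01 X74.2338 Y122.7993 F3344
M5
G0 X25.1472 Y195.3918
M3 S287
G01 X38.5579 Y214.8553 F3344
M5
G0 X184.4935 Y179.2828
M3 S287
G01 X22.4389 Y149.0120 F3344
M5
G0 X0.0000 Y0.0000

viewBox `0 0 200.8235 238.8189` with mm width/height → 1 unit = 1 mm. Flip: y_m = 238.8189 − y_svg.

**Shape 1** — `<path>` open polyline, stroke `#ff00ff` → engrave (S287, F3344). Machine vertices: (26.6648,9.8615) → (142.9675,108.3124) → (46.7858,74.4925). Open path.

**Shape 2** — `<path>` regular polygon, stroke `#ff00ff` → engrave (S287, F3344). Machine vertices: (171.4335,224.0837) → (175.2786,208.7636) → (161.8965,200.3725) → (149.7808,210.5067) → (155.6750,225.1610) → (171.4335,224.0837). Closed: final G1 returns to the first vertex.

**Shape 3** — `<rect>` rectangle, stroke `#ff00ff` → engrave (S287, F3344). Machine vertices: (74.2338,122.7993) → (90.7200,122.7993) → (90.7200,108.7847) → (74.2338,108.7847) → (74.2338,122.7993). Closed: final G1 returns to the first vertex.

**Shape 4** — `<line>` line segment, stroke `#ff00ff` → engrave (S287, F3344). Machine vertices: (25.1472,195.3918) → (38.5579,214.8553). Open path.

**Shape 5** — `<path>` line segment, stroke `#ff00ff` → engrave (S287, F3344). Machine vertices: (184.4935,179.2828) → (22.4389,149.0120). Open path.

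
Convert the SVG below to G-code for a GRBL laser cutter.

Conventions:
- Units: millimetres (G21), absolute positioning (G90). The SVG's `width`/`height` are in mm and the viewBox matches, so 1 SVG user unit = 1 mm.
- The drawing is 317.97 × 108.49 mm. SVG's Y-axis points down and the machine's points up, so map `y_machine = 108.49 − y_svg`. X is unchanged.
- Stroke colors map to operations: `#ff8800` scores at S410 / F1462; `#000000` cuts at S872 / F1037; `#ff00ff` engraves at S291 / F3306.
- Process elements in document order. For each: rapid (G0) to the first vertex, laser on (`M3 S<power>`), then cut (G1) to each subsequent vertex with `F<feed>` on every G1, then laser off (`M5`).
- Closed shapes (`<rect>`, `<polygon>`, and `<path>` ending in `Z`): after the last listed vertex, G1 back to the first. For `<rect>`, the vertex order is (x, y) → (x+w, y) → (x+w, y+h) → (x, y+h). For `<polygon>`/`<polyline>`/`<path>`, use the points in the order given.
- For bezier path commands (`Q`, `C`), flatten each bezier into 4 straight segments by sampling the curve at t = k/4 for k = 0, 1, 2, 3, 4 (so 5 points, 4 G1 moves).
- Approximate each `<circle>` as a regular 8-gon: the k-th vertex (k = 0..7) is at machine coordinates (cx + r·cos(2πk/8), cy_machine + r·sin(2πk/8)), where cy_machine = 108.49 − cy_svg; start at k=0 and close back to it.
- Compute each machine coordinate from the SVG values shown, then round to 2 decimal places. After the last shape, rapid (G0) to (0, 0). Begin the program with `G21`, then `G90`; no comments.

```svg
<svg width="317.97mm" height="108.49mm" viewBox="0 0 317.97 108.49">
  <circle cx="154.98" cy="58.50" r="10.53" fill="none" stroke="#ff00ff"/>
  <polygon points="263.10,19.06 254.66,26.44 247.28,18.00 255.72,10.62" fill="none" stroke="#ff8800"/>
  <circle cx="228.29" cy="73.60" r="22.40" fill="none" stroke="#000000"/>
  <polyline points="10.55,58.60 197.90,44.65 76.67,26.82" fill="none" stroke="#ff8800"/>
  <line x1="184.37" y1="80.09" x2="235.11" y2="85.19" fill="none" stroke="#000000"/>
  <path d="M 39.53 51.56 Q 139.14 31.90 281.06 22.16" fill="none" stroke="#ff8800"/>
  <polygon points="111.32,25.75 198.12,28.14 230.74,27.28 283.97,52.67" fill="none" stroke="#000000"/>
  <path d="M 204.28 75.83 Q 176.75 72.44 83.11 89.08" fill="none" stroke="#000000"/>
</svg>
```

1 u = 1 mm; y_m = 108.49 − y.

[1] `<circle>` circle, #ff00ff→engrave S291 F3306: (165.51,49.99) → (162.43,57.44) → (154.98,60.52) → (147.53,57.44) → (144.45,49.99) → (147.53,42.54) → (154.98,39.46) → (162.43,42.54) → (165.51,49.99) (closed)

[2] `<polygon>` regular polygon, #ff8800→score S410 F1462: (263.10,89.43) → (254.66,82.05) → (247.28,90.49) → (255.72,97.87) → (263.10,89.43) (closed)

[3] `<circle>` circle, #000000→cut S872 F1037: (250.69,34.89) → (244.13,50.73) → (228.29,57.29) → (212.45,50.73) → (205.89,34.89) → (212.45,19.05) → (228.29,12.49) → (244.13,19.05) → (250.69,34.89) (closed)

[4] `<polyline>` open polyline, #ff8800→score S410 F1462: (10.55,49.89) → (197.90,63.84) → (76.67,81.67)

[5] `<line>` line segment, #000000→cut S872 F1037: (184.37,28.40) → (235.11,23.30)

[6] `<path>` quadratic bezier, #ff8800→score S410 F1462: (39.53,56.93) → (91.98,66.14) → (149.72,74.11) → (212.74,80.84) → (281.06,86.33)

[7] `<polygon>` closed polygon, #000000→cut S872 F1037: (111.32,82.74) → (198.12,80.35) → (230.74,81.21) → (283.97,55.82) → (111.32,82.74) (closed)

[8] `<path>` quadratic bezier, #000000→cut S872 F1037: (204.28,32.66) → (186.38,33.10) → (160.22,31.04) → (125.80,26.48) → (83.11,19.41)

G21
G90
G0 X165.51 Y49.99
M3 S291
G1 X162.43 Y57.44 F3306
G1 X154.98 Y60.52 F3306
G1 X147.53 Y57.44 F3306
G1 X144.45 Y49.99 F3306
G1 X147.53 Y42.54 F3306
G1 X154.98 Y39.46 F3306
G1 X162.43 Y42.54 F3306
G1 X165.51 Y49.99 F3306
M5
G0 X263.10 Y89.43
M3 S410
G1 X254.66 Y82.05 F1462
G1 X247.28 Y90.49 F1462
G1 X255.72 Y97.87 F1462
G1 X263.10 Y89.43 F1462
M5
G0 X250.69 Y34.89
M3 S872
G1 X244.13 Y50.73 F1037
G1 X228.29 Y57.29 F1037
G1 X212.45 Y50.73 F1037
G1 X205.89 Y34.89 F1037
G1 X212.45 Y19.05 F1037
G1 X228.29 Y12.49 F1037
G1 X244.13 Y19.05 F1037
G1 X250.69 Y34.89 F1037
M5
G0 X10.55 Y49.89
M3 S410
G1 X197.90 Y63.84 F1462
G1 X76.67 Y81.67 F1462
M5
G0 X184.37 Y28.40
M3 S872
G1 X235.11 Y23.30 F1037
M5
G0 X39.53 Y56.93
M3 S410
G1 X91.98 Y66.14 F1462
G1 X149.72 Y74.11 F1462
G1 X212.74 Y80.84 F1462
G1 X281.06 Y86.33 F1462
M5
G0 X111.32 Y82.74
M3 S872
G1 X198.12 Y80.35 F1037
G1 X230.74 Y81.21 F1037
G1 X283.97 Y55.82 F1037
G1 X111.32 Y82.74 F1037
M5
G0 X204.28 Y32.66
M3 S872
G1 X186.38 Y33.10 F1037
G1 X160.22 Y31.04 F1037
G1 X125.80 Y26.48 F1037
G1 X83.11 Y19.41 F1037
M5
G0 X0.00 Y0.00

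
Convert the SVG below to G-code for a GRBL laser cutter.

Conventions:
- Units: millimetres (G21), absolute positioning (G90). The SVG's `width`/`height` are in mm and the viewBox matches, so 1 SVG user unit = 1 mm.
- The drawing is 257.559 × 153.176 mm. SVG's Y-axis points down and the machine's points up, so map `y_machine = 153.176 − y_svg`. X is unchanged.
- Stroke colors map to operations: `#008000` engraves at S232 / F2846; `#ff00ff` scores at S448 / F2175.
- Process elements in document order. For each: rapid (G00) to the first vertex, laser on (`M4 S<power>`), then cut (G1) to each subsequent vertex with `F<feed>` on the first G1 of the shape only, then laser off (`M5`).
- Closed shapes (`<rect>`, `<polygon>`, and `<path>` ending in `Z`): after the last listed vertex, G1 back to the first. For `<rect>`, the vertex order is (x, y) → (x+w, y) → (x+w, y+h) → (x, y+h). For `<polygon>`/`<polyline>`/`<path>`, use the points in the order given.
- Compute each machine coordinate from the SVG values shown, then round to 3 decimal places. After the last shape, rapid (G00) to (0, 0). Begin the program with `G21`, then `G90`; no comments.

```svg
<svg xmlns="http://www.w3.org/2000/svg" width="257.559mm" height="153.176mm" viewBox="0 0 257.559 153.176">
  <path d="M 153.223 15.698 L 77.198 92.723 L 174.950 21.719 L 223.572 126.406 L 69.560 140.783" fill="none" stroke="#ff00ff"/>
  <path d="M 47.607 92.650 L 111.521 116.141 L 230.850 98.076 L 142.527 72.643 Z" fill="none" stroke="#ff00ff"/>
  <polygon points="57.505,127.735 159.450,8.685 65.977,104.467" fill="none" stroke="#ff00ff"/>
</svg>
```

G21
G90
G00 X153.223 Y137.478
M4 S448
G1 X77.198 Y60.453 F2175
G1 X174.950 Y131.457
G1 X223.572 Y26.770
G1 X69.560 Y12.393
M5
G00 X47.607 Y60.526
M4 S448
G1 X111.521 Y37.035 F2175
G1 X230.850 Y55.100
G1 X142.527 Y80.533
G1 X47.607 Y60.526
M5
G00 X57.505 Y25.441
M4 S448
G1 X159.450 Y144.491 F2175
G1 X65.977 Y48.709
G1 X57.505 Y25.441
M5
G00 X0.000 Y0.000

viewBox `0 0 257.559 153.176` with mm width/height → 1 unit = 1 mm. Flip: y_m = 153.176 − y_svg.

**Shape 1** — `<path>` open polyline, stroke `#ff00ff` → score (S448, F2175). Machine vertices: (153.223,137.478) → (77.198,60.453) → (174.950,131.457) → (223.572,26.770) → (69.560,12.393). Open path.

**Shape 2** — `<path>` closed polygon, stroke `#ff00ff` → score (S448, F2175). Machine vertices: (47.607,60.526) → (111.521,37.035) → (230.850,55.100) → (142.527,80.533) → (47.607,60.526). Closed: final G1 returns to the first vertex.

**Shape 3** — `<polygon>` closed polygon, stroke `#ff00ff` → score (S448, F2175). Machine vertices: (57.505,25.441) → (159.450,144.491) → (65.977,48.709) → (57.505,25.441). Closed: final G1 returns to the first vertex.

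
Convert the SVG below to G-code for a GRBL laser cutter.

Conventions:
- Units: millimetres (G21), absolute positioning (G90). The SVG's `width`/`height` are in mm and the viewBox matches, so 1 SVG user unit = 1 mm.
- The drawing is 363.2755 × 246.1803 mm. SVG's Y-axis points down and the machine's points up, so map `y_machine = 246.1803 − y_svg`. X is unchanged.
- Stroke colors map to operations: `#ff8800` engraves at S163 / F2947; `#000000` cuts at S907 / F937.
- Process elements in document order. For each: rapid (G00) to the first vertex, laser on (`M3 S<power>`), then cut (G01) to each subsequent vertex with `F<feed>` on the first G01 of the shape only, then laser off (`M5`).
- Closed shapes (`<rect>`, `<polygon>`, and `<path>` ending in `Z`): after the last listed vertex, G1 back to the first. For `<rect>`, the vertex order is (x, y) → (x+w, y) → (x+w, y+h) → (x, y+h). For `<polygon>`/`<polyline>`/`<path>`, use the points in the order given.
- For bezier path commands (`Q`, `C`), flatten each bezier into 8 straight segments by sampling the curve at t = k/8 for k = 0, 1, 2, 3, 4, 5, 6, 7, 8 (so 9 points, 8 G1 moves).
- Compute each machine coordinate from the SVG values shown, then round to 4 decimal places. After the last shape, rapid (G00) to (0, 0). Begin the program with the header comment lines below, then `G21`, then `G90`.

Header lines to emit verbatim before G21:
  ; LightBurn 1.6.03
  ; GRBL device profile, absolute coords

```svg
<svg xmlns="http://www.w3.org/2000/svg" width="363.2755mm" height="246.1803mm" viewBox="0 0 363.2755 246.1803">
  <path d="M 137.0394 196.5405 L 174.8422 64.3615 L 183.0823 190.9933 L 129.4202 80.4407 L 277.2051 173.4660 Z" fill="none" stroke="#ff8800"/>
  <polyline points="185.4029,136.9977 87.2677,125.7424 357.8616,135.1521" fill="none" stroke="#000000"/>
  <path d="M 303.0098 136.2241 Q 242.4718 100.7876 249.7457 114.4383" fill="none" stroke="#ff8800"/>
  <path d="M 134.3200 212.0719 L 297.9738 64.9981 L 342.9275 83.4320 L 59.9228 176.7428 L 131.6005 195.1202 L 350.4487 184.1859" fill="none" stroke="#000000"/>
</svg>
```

viewBox `0 0 363.2755 246.1803` with mm width/height → 1 unit = 1 mm. Flip: y_m = 246.1803 − y_svg.

**Shape 1** — `<path>` closed polygon, stroke `#ff8800` → engrave (S163, F2947). Machine vertices: (137.0394,49.6398) → (174.8422,181.8188) → (183.0823,55.1870) → (129.4202,165.7396) → (277.2051,72.7143) → (137.0394,49.6398). Closed: final G1 returns to the first vertex.

**Shape 2** — `<polyline>` open polyline, stroke `#000000` → cut (S907, F937). Machine vertices: (185.4029,109.1826) → (87.2677,120.4379) → (357.8616,111.0282). Open path.

**Shape 3** — `<path>` quadratic bezier, stroke `#ff8800` → engrave (S163, F2947). Control points (SVG): P0=(303.0098,136.2241), P1=(242.4718,100.7876), P2=(249.7457,114.4383); sampled at t=k/8. Machine vertices: (303.0098,109.9562) → (288.9349,118.0483) → (276.9790,124.6065) → (267.1423,129.6307) → (259.4248,133.1209) → (253.8263,135.0771) → (250.3470,135.4994) → (248.9868,134.3877) → (249.7457,131.7420). Open path.

**Shape 4** — `<path>` open polyline, stroke `#000000` → cut (S907, F937). Machine vertices: (134.3200,34.1084) → (297.9738,181.1822) → (342.9275,162.7483) → (59.9228,69.4375) → (131.6005,51.0601) → (350.4487,61.9944). Open path.

; LightBurn 1.6.03
; GRBL device profile, absolute coords
G21
G90
G00 X137.0394 Y49.6398
M3 S163
G01 X174.8422 Y181.8188 F2947
G01 X183.0823 Y55.1870
G01 X129.4202 Y165.7396
G01 X277.2051 Y72.7143
G01 X137.0394 Y49.6398
M5
G00 X185.4029 Y109.1826
M3 S907
G01 X87.2677 Y120.4379 F937
G01 X357.8616 Y111.0282
M5
G00 X303.0098 Y109.9562
M3 S163
G01 X288.9349 Y118.0483 F2947
G01 X276.9790 Y124.6065
G01 X267.1423 Y129.6307
G01 X259.4248 Y133.1209
G01 X253.8263 Y135.0771
G01 X250.3470 Y135.4994
G01 X248.9868 Y134.3877
G01 X249.7457 Y131.7420
M5
G00 X134.3200 Y34.1084
M3 S907
G01 X297.9738 Y181.1822 F937
G01 X342.9275 Y162.7483
G01 X59.9228 Y69.4375
G01 X131.6005 Y51.0601
G01 X350.4487 Y61.9944
M5
G00 X0.0000 Y0.0000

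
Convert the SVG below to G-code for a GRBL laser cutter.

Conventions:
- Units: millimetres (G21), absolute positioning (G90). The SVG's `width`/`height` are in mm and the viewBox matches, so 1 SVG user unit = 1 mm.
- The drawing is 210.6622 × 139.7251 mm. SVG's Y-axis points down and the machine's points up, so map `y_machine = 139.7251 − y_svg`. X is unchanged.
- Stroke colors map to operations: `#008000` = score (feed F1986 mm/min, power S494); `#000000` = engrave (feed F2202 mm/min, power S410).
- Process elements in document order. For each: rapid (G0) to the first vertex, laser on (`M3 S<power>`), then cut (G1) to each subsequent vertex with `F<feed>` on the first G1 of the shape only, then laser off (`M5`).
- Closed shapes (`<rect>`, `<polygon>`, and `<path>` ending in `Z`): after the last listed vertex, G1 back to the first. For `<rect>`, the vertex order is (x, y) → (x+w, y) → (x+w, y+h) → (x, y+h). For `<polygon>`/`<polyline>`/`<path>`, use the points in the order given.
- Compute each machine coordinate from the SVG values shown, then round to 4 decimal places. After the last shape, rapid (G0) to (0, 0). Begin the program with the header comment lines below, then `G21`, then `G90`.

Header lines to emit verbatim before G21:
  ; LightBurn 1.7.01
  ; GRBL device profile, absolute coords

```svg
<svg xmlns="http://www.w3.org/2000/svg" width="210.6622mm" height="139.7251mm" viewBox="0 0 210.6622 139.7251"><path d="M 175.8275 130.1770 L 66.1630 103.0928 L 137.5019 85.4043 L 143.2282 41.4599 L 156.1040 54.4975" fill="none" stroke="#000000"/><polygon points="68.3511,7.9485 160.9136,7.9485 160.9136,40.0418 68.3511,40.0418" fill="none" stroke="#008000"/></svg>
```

; LightBurn 1.7.01
; GRBL device profile, absolute coords
G21
G90
G0 X175.8275 Y9.5481
M3 S410
G1 X66.1630 Y36.6323 F2202
G1 X137.5019 Y54.3208
G1 X143.2282 Y98.2652
G1 X156.1040 Y85.2276
M5
G0 X68.3511 Y131.7766
M3 S494
G1 X160.9136 Y131.7766 F1986
G1 X160.9136 Y99.6833
G1 X68.3511 Y99.6833
G1 X68.3511 Y131.7766
M5
G0 X0.0000 Y0.0000

viewBox `0 0 210.6622 139.7251` with mm width/height → 1 unit = 1 mm. Flip: y_m = 139.7251 − y_svg.

**Shape 1** — `<path>` open polyline, stroke `#000000` → engrave (S410, F2202). Machine vertices: (175.8275,9.5481) → (66.1630,36.6323) → (137.5019,54.3208) → (143.2282,98.2652) → (156.1040,85.2276). Open path.

**Shape 2** — `<polygon>` rectangle, stroke `#008000` → score (S494, F1986). Machine vertices: (68.3511,131.7766) → (160.9136,131.7766) → (160.9136,99.6833) → (68.3511,99.6833) → (68.3511,131.7766). Closed: final G1 returns to the first vertex.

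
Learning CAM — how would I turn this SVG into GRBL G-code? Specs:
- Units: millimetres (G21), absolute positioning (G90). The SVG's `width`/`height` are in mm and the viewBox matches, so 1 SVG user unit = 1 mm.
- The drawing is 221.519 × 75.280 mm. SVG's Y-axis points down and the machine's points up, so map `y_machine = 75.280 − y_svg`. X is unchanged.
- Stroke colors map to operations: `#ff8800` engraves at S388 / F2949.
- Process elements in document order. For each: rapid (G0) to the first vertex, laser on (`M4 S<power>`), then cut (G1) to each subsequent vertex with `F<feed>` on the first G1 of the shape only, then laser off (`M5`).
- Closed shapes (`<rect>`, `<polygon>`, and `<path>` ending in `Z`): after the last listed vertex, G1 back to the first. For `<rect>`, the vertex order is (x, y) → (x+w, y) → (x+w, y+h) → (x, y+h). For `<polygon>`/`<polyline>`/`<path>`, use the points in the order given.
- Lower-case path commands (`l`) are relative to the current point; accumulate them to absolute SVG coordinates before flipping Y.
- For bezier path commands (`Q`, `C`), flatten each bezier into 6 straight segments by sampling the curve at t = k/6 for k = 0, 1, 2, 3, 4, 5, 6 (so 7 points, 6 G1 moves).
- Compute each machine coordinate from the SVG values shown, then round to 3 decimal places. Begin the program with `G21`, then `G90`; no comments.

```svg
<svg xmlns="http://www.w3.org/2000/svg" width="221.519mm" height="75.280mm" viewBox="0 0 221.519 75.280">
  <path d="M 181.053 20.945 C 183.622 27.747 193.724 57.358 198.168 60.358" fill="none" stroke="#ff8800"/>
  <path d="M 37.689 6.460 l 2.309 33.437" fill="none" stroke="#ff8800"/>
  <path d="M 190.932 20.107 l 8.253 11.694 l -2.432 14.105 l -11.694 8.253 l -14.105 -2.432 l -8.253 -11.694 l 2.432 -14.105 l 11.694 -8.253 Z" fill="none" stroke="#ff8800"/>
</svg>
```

G21
G90
G0 X181.053 Y54.335
M4 S388
G1 X182.904 Y49.262 F2949
G1 X185.644 Y41.760
G1 X188.907 Y33.203
G1 X192.327 Y24.962
G1 X195.536 Y18.411
G1 X198.168 Y14.922
M5
G0 X37.689 Y68.820
M4 S388
G1 X39.998 Y35.383 F2949
M5
G0 X190.932 Y55.173
M4 S388
G1 X199.185 Y43.479 F2949
G1 X196.753 Y29.374
G1 X185.059 Y21.121
G1 X170.954 Y23.553
G1 X162.701 Y35.247
G1 X165.133 Y49.352
G1 X176.827 Y57.605
G1 X190.932 Y55.173
M5

viewBox `0 0 221.519 75.280` with mm width/height → 1 unit = 1 mm. Flip: y_m = 75.280 − y_svg.

**Shape 1** — `<path>` cubic bezier, stroke `#ff8800` → engrave (S388, F2949). Control points (SVG): P0=(181.053,20.945), P1=(183.622,27.747), P2=(193.724,57.358), P3=(198.168,60.358); sampled at t=k/6. Machine vertices: (181.053,54.335) → (182.904,49.262) → (185.644,41.760) → (188.907,33.203) → (192.327,24.962) → (195.536,18.411) → (198.168,14.922). Open path.

**Shape 2** — `<path>` line segment, stroke `#ff8800` → engrave (S388, F2949). Machine vertices: (37.689,68.820) → (39.998,35.383). Open path.

**Shape 3** — `<path>` regular polygon, stroke `#ff8800` → engrave (S388, F2949). Machine vertices: (190.932,55.173) → (199.185,43.479) → (196.753,29.374) → (185.059,21.121) → (170.954,23.553) → (162.701,35.247) → (165.133,49.352) → (176.827,57.605) → (190.932,55.173). Closed: final G1 returns to the first vertex.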